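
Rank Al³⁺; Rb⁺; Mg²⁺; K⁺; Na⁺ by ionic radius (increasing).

Al³⁺ < Mg²⁺ < Na⁺ < K⁺ < Rb⁺

Electron counts and nuclear charges: Al³⁺ has 10 e⁻ (Z=13), Mg²⁺ has 10 e⁻ (Z=12), Na⁺ has 10 e⁻ (Z=11), K⁺ has 18 e⁻ (Z=19), Rb⁺ has 36 e⁻ (Z=37). Al³⁺ < Mg²⁺ (isoelectronic, higher Z=13 is smaller); Mg²⁺ < Na⁺ (both 10 e⁻, Z=12>11); Na⁺ < K⁺ (same group, 1 shell fewer); K⁺ < Rb⁺ (same group, 1 shell fewer).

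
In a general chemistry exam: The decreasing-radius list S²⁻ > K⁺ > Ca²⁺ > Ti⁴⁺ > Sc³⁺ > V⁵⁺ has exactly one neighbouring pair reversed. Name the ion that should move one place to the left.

Check each adjacent pair. Ti⁴⁺ and Sc³⁺ are reversed: Ti⁴⁺ and Sc³⁺ share 18 electrons; the higher nuclear charge on Ti (Z=22) contracts it more, so Ti⁴⁺ < Sc³⁺. No other neighbouring pair contradicts the periodic trends, so Sc³⁺ is the ion listed too late.

Sc³⁺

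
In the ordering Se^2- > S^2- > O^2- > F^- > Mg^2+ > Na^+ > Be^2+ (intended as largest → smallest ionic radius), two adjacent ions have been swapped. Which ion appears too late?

The pair Mg^2+, Na^+ is the wrong way round — both have 10 electrons but Z(Mg)=12 > Z(Na)=11, so Mg^2+ should be the smaller of the two. All other adjacent pairs agree with periodic trends, so Na^+ is the misplaced ion.

Na^+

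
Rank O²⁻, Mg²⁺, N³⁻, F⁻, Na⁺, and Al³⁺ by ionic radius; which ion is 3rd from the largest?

F⁻

These species are isoelectronic with 10 electrons. The only difference is the number of protons: Al³⁺ (Z=13), Mg²⁺ (Z=12), Na⁺ (Z=11), F⁻ (Z=9), O²⁻ (Z=8), N³⁻ (Z=7). The strongest nuclear pull (Al³⁺) gives the smallest ion.
Full ascending order: Al³⁺ < Mg²⁺ < Na⁺ < F⁻ < O²⁻ < N³⁻. Counting from the largest, position 3 is F⁻.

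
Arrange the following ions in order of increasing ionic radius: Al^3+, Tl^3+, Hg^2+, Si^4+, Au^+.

Si^4+ < Al^3+ < Tl^3+ < Hg^2+ < Au^+

Work out protons and electrons: Si^4+ has 10 e⁻ (Z=14), Al^3+ has 10 e⁻ (Z=13), Tl^3+ has 78 e⁻ (Z=81), Hg^2+ has 78 e⁻ (Z=80), Au^+ has 78 e⁻ (Z=79). Si^4+ < Al^3+ (isoelectronic, higher Z=14 is smaller); Al^3+ < Tl^3+ (same group, 3 shells fewer); Tl^3+ < Hg^2+ (isoelectronic, higher Z=81 is smaller); Hg^2+ < Au^+ (both 78 e⁻, Z=80>79).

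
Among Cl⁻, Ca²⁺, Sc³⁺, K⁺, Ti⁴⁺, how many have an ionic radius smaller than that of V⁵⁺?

0

Each ion has 18 electrons. The ranking follows nuclear charge in reverse — greater Z gives a smaller radius. V⁵⁺ (Z=23), Ti⁴⁺ (Z=22), Sc³⁺ (Z=21), Ca²⁺ (Z=20), K⁺ (Z=19), Cl⁻ (Z=17).
Relative to V⁵⁺, the ions that are smaller are none. So 0 are smaller.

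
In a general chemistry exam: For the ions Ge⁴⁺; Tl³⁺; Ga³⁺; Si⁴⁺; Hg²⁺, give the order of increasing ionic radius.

Si⁴⁺ < Ge⁴⁺ < Ga³⁺ < Tl³⁺ < Hg²⁺

Tabulating Z and e⁻: Si⁴⁺: 10 e⁻, Z=14, Ge⁴⁺: 28 e⁻, Z=32, Ga³⁺: 28 e⁻, Z=31, Tl³⁺: 78 e⁻, Z=81, Hg²⁺: 78 e⁻, Z=80. Si⁴⁺ < Ge⁴⁺ (same group, period 3 vs 4); Ge⁴⁺ < Ga³⁺ (both 28 e⁻, Z=32>31); Ga³⁺ < Tl³⁺ (same group, period 4 vs 6); Tl³⁺ < Hg²⁺ (both 78 e⁻, Z=81>80).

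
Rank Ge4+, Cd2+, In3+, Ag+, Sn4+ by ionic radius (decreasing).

Tabulating Z and e⁻: Ge4+: 28 e⁻, Z=32, Sn4+: 46 e⁻, Z=50, In3+: 46 e⁻, Z=49, Cd2+: 46 e⁻, Z=48, Ag+: 46 e⁻, Z=47. Ge4+ < Sn4+ (same group, 1 shell fewer); Sn4+ < In3+ (isoelectronic, higher Z=50 is smaller); In3+ < Cd2+ (isoelectronic, higher Z=49 is smaller); Cd2+ < Ag+ (isoelectronic, higher Z=48 is smaller).

Ag+ > Cd2+ > In3+ > Sn4+ > Ge4+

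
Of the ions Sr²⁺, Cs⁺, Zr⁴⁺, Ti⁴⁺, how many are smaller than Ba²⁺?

3

Ti⁴⁺ (Z=22, 18 e⁻), Zr⁴⁺ (Z=40, 36 e⁻), Sr²⁺ (Z=38, 36 e⁻), Ba²⁺ (Z=56, 54 e⁻), Cs⁺ (Z=55, 54 e⁻). Ti⁴⁺ < Zr⁴⁺ (same group, period 4 vs 5); Zr⁴⁺ < Sr²⁺ (both 36 e⁻, Z=40>38); Sr²⁺ < Ba²⁺ (same group, 1 shell fewer); Ba²⁺ < Cs⁺ (isoelectronic, higher Z=56 is smaller).
Placing each against Ba²⁺: smaller — Ti⁴⁺, Zr⁴⁺, Sr²⁺; larger — Cs⁺. That's 3.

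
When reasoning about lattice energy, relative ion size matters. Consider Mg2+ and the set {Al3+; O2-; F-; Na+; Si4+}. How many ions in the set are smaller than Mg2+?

These species are isoelectronic with 10 electrons. The only difference is the number of protons: Si4+ (Z=14), Al3+ (Z=13), Mg2+ (Z=12), Na+ (Z=11), F- (Z=9), O2- (Z=8). The strongest nuclear pull (Si4+) gives the smallest ion.
Overall: Si4+ < Al3+ < Mg2+ < Na+ < F- < O2-. Mg2+ has 2 below it and 3 above. That's 2.

2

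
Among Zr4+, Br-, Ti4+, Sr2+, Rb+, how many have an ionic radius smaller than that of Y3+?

2

Electron counts and nuclear charges: Ti4+: 18 e⁻, Z=22, Zr4+: 36 e⁻, Z=40, Y3+: 36 e⁻, Z=39, Sr2+: 36 e⁻, Z=38, Rb+: 36 e⁻, Z=37, Br-: 36 e⁻, Z=35. Ti4+ < Zr4+ (same group, 1 shell fewer); Zr4+ < Y3+ (both 36 e⁻, Z=40>39); Y3+ < Sr2+ (both 36 e⁻, Z=39>38); Sr2+ < Rb+ (both 36 e⁻, Z=38>37); Rb+ < Br- (both 36 e⁻, Z=37>35).
Overall: Ti4+ < Zr4+ < Y3+ < Sr2+ < Rb+ < Br-. Y3+ has 2 below it and 3 above. So 2 are smaller.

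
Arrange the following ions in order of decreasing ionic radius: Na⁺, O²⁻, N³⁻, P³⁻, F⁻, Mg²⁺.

Tabulating Z and e⁻: Mg²⁺ (Z=12, 10 e⁻), Na⁺ (Z=11, 10 e⁻), F⁻ (Z=9, 10 e⁻), O²⁻ (Z=8, 10 e⁻), N³⁻ (Z=7, 10 e⁻), P³⁻ (Z=15, 18 e⁻). Mg²⁺ < Na⁺ (both 10 e⁻, Z=12>11); Na⁺ < F⁻ (isoelectronic, higher Z=11 is smaller); F⁻ < O²⁻ (both 10 e⁻, Z=9>8); O²⁻ < N³⁻ (isoelectronic, higher Z=8 is smaller); N³⁻ < P³⁻ (same group, period 2 vs 3).

P³⁻ > N³⁻ > O²⁻ > F⁻ > Na⁺ > Mg²⁺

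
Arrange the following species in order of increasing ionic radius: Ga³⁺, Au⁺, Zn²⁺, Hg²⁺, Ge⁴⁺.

Work out protons and electrons: Ge⁴⁺: 28 e⁻, Z=32, Ga³⁺: 28 e⁻, Z=31, Zn²⁺: 28 e⁻, Z=30, Hg²⁺: 78 e⁻, Z=80, Au⁺: 78 e⁻, Z=79. Ge⁴⁺ < Ga³⁺ (isoelectronic, higher Z=32 is smaller); Ga³⁺ < Zn²⁺ (both 28 e⁻, Z=31>30); Zn²⁺ < Hg²⁺ (same group, period 4 vs 6); Hg²⁺ < Au⁺ (both 78 e⁻, Z=80>79).

Ge⁴⁺ < Ga³⁺ < Zn²⁺ < Hg²⁺ < Au⁺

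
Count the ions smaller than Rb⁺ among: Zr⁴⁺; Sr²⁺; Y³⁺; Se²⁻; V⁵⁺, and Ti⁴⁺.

Work out protons and electrons: V⁵⁺ has 18 e⁻ (Z=23), Ti⁴⁺ has 18 e⁻ (Z=22), Zr⁴⁺ has 36 e⁻ (Z=40), Y³⁺ has 36 e⁻ (Z=39), Sr²⁺ has 36 e⁻ (Z=38), Rb⁺ has 36 e⁻ (Z=37), Se²⁻ has 36 e⁻ (Z=34). V⁵⁺ < Ti⁴⁺ (both 18 e⁻, Z=23>22); Ti⁴⁺ < Zr⁴⁺ (same group, period 4 vs 5); Zr⁴⁺ < Y³⁺ (both 36 e⁻, Z=40>39); Y³⁺ < Sr²⁺ (both 36 e⁻, Z=39>38); Sr²⁺ < Rb⁺ (isoelectronic, higher Z=38 is smaller); Rb⁺ < Se²⁻ (isoelectronic, higher Z=37 is smaller).
Overall: V⁵⁺ < Ti⁴⁺ < Zr⁴⁺ < Y³⁺ < Sr²⁺ < Rb⁺ < Se²⁻. Rb⁺ has 5 below it and 1 above. Count: 5.

5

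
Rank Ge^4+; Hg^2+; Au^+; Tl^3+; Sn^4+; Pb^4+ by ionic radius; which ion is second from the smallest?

Electron counts and nuclear charges: Ge^4+ (Z=32, 28 e⁻), Sn^4+ (Z=50, 46 e⁻), Pb^4+ (Z=82, 78 e⁻), Tl^3+ (Z=81, 78 e⁻), Hg^2+ (Z=80, 78 e⁻), Au^+ (Z=79, 78 e⁻). Ge^4+ < Sn^4+ (same group, period 4 vs 5); Sn^4+ < Pb^4+ (same group, period 5 vs 6); Pb^4+ < Tl^3+ (both 78 e⁻, Z=82>81); Tl^3+ < Hg^2+ (both 78 e⁻, Z=81>80); Hg^2+ < Au^+ (both 78 e⁻, Z=80>79).
Ordering: Ge^4+ < Sn^4+ < Pb^4+ < Tl^3+ < Hg^2+ < Au^+. The second smallest is Sn^4+.

Sn^4+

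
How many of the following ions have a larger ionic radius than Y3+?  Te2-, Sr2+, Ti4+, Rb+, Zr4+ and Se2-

4

First list Z and electron count for each: Ti4+: 18 e⁻, Z=22, Zr4+: 36 e⁻, Z=40, Y3+: 36 e⁻, Z=39, Sr2+: 36 e⁻, Z=38, Rb+: 36 e⁻, Z=37, Se2-: 36 e⁻, Z=34, Te2-: 54 e⁻, Z=52. Ti4+ < Zr4+ (same group, period 4 vs 5); Zr4+ < Y3+ (both 36 e⁻, Z=40>39); Y3+ < Sr2+ (isoelectronic, higher Z=39 is smaller); Sr2+ < Rb+ (isoelectronic, higher Z=38 is smaller); Rb+ < Se2- (isoelectronic, higher Z=37 is smaller); Se2- < Te2- (same group, 1 shell fewer).
Placing each against Y3+: smaller — Ti4+, Zr4+; larger — Sr2+, Rb+, Se2-, Te2-. Count: 4.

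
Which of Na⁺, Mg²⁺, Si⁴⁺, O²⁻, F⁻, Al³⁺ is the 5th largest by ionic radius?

Al³⁺

All of these have 10 electrons (isoelectronic). With the same electron cloud, the ion with the most protons pulls it in tightest. Nuclear charges: Si⁴⁺ (Z=14), Al³⁺ (Z=13), Mg²⁺ (Z=12), Na⁺ (Z=11), F⁻ (Z=9), O²⁻ (Z=8). Highest Z is smallest.
Full ascending order: Si⁴⁺ < Al³⁺ < Mg²⁺ < Na⁺ < F⁻ < O²⁻. Counting from the largest, position 5 is Al³⁺.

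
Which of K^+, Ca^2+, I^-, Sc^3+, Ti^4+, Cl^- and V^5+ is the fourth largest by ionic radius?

First list Z and electron count for each: V^5+: 18 e⁻, Z=23, Ti^4+: 18 e⁻, Z=22, Sc^3+: 18 e⁻, Z=21, Ca^2+: 18 e⁻, Z=20, K^+: 18 e⁻, Z=19, Cl^-: 18 e⁻, Z=17, I^-: 54 e⁻, Z=53. V^5+ < Ti^4+ (both 18 e⁻, Z=23>22); Ti^4+ < Sc^3+ (both 18 e⁻, Z=22>21); Sc^3+ < Ca^2+ (both 18 e⁻, Z=21>20); Ca^2+ < K^+ (isoelectronic, higher Z=20 is smaller); K^+ < Cl^- (both 18 e⁻, Z=19>17); Cl^- < I^- (same group, 2 shells fewer).
Ordering: V^5+ < Ti^4+ < Sc^3+ < Ca^2+ < K^+ < Cl^- < I^-. The fourth largest is Ca^2+.

Ca^2+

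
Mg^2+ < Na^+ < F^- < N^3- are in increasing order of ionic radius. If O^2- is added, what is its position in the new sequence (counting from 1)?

Isoelectronic series (10 e⁻ each). Size is set by nuclear charge: more protons means a smaller ion. Mg^2+ (Z=12), Na^+ (Z=11), F^- (Z=9), O^2- (Z=8), N^3- (Z=7).
Merged order: Mg^2+ < Na^+ < F^- < O^2- < N^3- — O^2- is number 4.

4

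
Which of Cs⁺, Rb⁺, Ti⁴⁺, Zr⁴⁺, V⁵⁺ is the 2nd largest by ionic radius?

Rb⁺

Work out protons and electrons: V⁵⁺ (Z=23, 18 e⁻), Ti⁴⁺ (Z=22, 18 e⁻), Zr⁴⁺ (Z=40, 36 e⁻), Rb⁺ (Z=37, 36 e⁻), Cs⁺ (Z=55, 54 e⁻). V⁵⁺ < Ti⁴⁺ (isoelectronic, higher Z=23 is smaller); Ti⁴⁺ < Zr⁴⁺ (same group, period 4 vs 5); Zr⁴⁺ < Rb⁺ (both 36 e⁻, Z=40>37); Rb⁺ < Cs⁺ (same group, 1 shell fewer).
Ordering: V⁵⁺ < Ti⁴⁺ < Zr⁴⁺ < Rb⁺ < Cs⁺. The 2nd largest is Rb⁺.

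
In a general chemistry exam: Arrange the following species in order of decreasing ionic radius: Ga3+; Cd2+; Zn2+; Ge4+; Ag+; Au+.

Au+ > Ag+ > Cd2+ > Zn2+ > Ga3+ > Ge4+

Electron counts and nuclear charges: Ge4+ has 28 e⁻ (Z=32), Ga3+ has 28 e⁻ (Z=31), Zn2+ has 28 e⁻ (Z=30), Cd2+ has 46 e⁻ (Z=48), Ag+ has 46 e⁻ (Z=47), Au+ has 78 e⁻ (Z=79). Ge4+ < Ga3+ (both 28 e⁻, Z=32>31); Ga3+ < Zn2+ (both 28 e⁻, Z=31>30); Zn2+ < Cd2+ (same group, 1 shell fewer); Cd2+ < Ag+ (isoelectronic, higher Z=48 is smaller); Ag+ < Au+ (same group, period 5 vs 6).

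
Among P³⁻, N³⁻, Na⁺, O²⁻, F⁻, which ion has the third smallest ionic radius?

O²⁻

Electron counts and nuclear charges: Na⁺: 10 e⁻, Z=11, F⁻: 10 e⁻, Z=9, O²⁻: 10 e⁻, Z=8, N³⁻: 10 e⁻, Z=7, P³⁻: 18 e⁻, Z=15. Na⁺ < F⁻ (both 10 e⁻, Z=11>9); F⁻ < O²⁻ (both 10 e⁻, Z=9>8); O²⁻ < N³⁻ (both 10 e⁻, Z=8>7); N³⁻ < P³⁻ (same group, 1 shell fewer).
That gives Na⁺ < F⁻ < O²⁻ < N³⁻ < P³⁻. From the smallest end, number 3 is O²⁻.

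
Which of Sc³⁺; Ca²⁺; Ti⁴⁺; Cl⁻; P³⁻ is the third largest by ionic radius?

These species are isoelectronic with 18 electrons. The only difference is the number of protons: Ti⁴⁺ (Z=22), Sc³⁺ (Z=21), Ca²⁺ (Z=20), Cl⁻ (Z=17), P³⁻ (Z=15). The strongest nuclear pull (Ti⁴⁺) gives the smallest ion.
So the order is Ti⁴⁺ < Sc³⁺ < Ca²⁺ < Cl⁻ < P³⁻; the 3rd-largest ion is Ca²⁺.

Ca²⁺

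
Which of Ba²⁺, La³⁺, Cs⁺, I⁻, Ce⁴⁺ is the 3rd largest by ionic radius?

Ba²⁺

All of these have 54 electrons (isoelectronic). With the same electron cloud, the ion with the most protons pulls it in tightest. Nuclear charges: Ce⁴⁺ (Z=58), La³⁺ (Z=57), Ba²⁺ (Z=56), Cs⁺ (Z=55), I⁻ (Z=53). Highest Z is smallest.
Ordering: Ce⁴⁺ < La³⁺ < Ba²⁺ < Cs⁺ < I⁻. The 3rd largest is Ba²⁺.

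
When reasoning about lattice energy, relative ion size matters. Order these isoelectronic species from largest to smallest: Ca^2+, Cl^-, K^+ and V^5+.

Cl^- > K^+ > Ca^2+ > V^5+

Each ion has 18 electrons. The ranking follows nuclear charge in reverse — greater Z gives a smaller radius. V^5+ (Z=23), Ca^2+ (Z=20), K^+ (Z=19), Cl^- (Z=17).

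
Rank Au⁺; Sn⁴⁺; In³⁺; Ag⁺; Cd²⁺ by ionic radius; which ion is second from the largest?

Ag⁺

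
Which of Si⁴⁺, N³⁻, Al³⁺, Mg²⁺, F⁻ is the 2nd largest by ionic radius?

F⁻

These species are isoelectronic with 10 electrons. The only difference is the number of protons: Si⁴⁺ (Z=14), Al³⁺ (Z=13), Mg²⁺ (Z=12), F⁻ (Z=9), N³⁻ (Z=7). The strongest nuclear pull (Si⁴⁺) gives the smallest ion.
So the order is Si⁴⁺ < Al³⁺ < Mg²⁺ < F⁻ < N³⁻; the 2nd-largest ion is F⁻.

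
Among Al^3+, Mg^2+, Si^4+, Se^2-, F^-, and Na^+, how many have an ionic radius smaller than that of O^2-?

5

First list Z and electron count for each: Si^4+ has 10 e⁻ (Z=14), Al^3+ has 10 e⁻ (Z=13), Mg^2+ has 10 e⁻ (Z=12), Na^+ has 10 e⁻ (Z=11), F^- has 10 e⁻ (Z=9), O^2- has 10 e⁻ (Z=8), Se^2- has 36 e⁻ (Z=34). Si^4+ < Al^3+ (isoelectronic, higher Z=14 is smaller); Al^3+ < Mg^2+ (isoelectronic, higher Z=13 is smaller); Mg^2+ < Na^+ (both 10 e⁻, Z=12>11); Na^+ < F^- (isoelectronic, higher Z=11 is smaller); F^- < O^2- (both 10 e⁻, Z=9>8); O^2- < Se^2- (same group, period 2 vs 4).
Relative to O^2-, the ions that are smaller are Si^4+, Al^3+, Mg^2+, Na^+, F^-. That's 5.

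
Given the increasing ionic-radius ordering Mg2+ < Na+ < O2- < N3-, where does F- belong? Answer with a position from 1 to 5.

3

Isoelectronic series (10 e⁻ each). Size is set by nuclear charge: more protons means a smaller ion. Mg2+ (Z=12), Na+ (Z=11), F- (Z=9), O2- (Z=8), N3- (Z=7).
Merged order: Mg2+ < Na+ < F- < O2- < N3- — F- is number 3.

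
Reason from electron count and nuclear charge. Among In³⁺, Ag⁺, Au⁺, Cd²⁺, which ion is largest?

Electron counts and nuclear charges: In³⁺ has 46 e⁻ (Z=49), Cd²⁺ has 46 e⁻ (Z=48), Ag⁺ has 46 e⁻ (Z=47), Au⁺ has 78 e⁻ (Z=79). In³⁺ < Cd²⁺ (both 46 e⁻, Z=49>48); Cd²⁺ < Ag⁺ (isoelectronic, higher Z=48 is smaller); Ag⁺ < Au⁺ (same group, period 5 vs 6).

Au⁺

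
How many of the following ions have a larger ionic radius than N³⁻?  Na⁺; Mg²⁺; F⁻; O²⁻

Each ion has 10 electrons. The ranking follows nuclear charge in reverse — greater Z gives a smaller radius. Mg²⁺ (Z=12), Na⁺ (Z=11), F⁻ (Z=9), O²⁻ (Z=8), N³⁻ (Z=7).
Relative to N³⁻, the ions that are larger are none. So 0 are larger.

0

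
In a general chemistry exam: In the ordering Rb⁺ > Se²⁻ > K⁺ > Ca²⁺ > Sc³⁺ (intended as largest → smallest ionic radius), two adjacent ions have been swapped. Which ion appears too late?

Se²⁻

The pair Rb⁺, Se²⁻ is the wrong way round — Rb⁺ and Se²⁻ share 36 electrons; the higher nuclear charge on Rb (Z=37) contracts it more, so Rb⁺ < Se²⁻. All other adjacent pairs agree with periodic trends, so Se²⁻ is the misplaced ion.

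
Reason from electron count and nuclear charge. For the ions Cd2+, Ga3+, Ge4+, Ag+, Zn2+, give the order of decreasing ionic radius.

Tabulating Z and e⁻: Ge4+ has 28 e⁻ (Z=32), Ga3+ has 28 e⁻ (Z=31), Zn2+ has 28 e⁻ (Z=30), Cd2+ has 46 e⁻ (Z=48), Ag+ has 46 e⁻ (Z=47). Ge4+ < Ga3+ (isoelectronic, higher Z=32 is smaller); Ga3+ < Zn2+ (both 28 e⁻, Z=31>30); Zn2+ < Cd2+ (same group, period 4 vs 5); Cd2+ < Ag+ (both 46 e⁻, Z=48>47).

Ag+ > Cd2+ > Zn2+ > Ga3+ > Ge4+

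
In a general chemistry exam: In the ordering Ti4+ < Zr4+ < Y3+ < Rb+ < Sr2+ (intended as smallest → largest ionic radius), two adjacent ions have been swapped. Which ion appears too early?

Rb+

The pair Rb+, Sr2+ is the wrong way round — Sr2+ and Rb+ share 36 electrons; the higher nuclear charge on Sr (Z=38) contracts it more, so Sr2+ < Rb+. All other adjacent pairs agree with periodic trends, so Rb+ is the misplaced ion.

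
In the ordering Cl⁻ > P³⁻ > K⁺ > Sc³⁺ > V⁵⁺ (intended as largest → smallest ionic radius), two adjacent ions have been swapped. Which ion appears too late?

Check each adjacent pair. Cl⁻ and P³⁻ are reversed: both have 18 electrons but Z(Cl)=17 > Z(P)=15, so Cl⁻ should be the smaller of the two. No other neighbouring pair contradicts the periodic trends, so P³⁻ is the ion listed too late.

P³⁻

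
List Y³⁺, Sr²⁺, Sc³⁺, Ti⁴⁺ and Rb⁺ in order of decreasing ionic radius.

Ti⁴⁺: 18 e⁻, Z=22, Sc³⁺: 18 e⁻, Z=21, Y³⁺: 36 e⁻, Z=39, Sr²⁺: 36 e⁻, Z=38, Rb⁺: 36 e⁻, Z=37. Ti⁴⁺ < Sc³⁺ (both 18 e⁻, Z=22>21); Sc³⁺ < Y³⁺ (same group, 1 shell fewer); Y³⁺ < Sr²⁺ (both 36 e⁻, Z=39>38); Sr²⁺ < Rb⁺ (isoelectronic, higher Z=38 is smaller).

Rb⁺ > Sr²⁺ > Y³⁺ > Sc³⁺ > Ti⁴⁺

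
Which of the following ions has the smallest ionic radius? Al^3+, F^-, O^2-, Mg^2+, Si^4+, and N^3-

All of these have 10 electrons (isoelectronic). With the same electron cloud, the ion with the most protons pulls it in tightest. Nuclear charges: Si^4+ (Z=14), Al^3+ (Z=13), Mg^2+ (Z=12), F^- (Z=9), O^2- (Z=8), N^3- (Z=7). Highest Z is smallest.

Si^4+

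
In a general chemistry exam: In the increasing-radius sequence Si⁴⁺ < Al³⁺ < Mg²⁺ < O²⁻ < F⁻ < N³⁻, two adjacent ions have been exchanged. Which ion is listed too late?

The pair O²⁻, F⁻ is the wrong way round — both have 10 electrons but Z(F)=9 > Z(O)=8, so F⁻ should be the smaller of the two. All other adjacent pairs agree with periodic trends, so F⁻ is the misplaced ion.

F⁻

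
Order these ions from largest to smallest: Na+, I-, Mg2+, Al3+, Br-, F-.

I- > Br- > F- > Na+ > Mg2+ > Al3+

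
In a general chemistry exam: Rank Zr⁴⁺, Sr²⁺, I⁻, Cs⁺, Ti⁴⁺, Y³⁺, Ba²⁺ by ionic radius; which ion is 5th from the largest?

Y³⁺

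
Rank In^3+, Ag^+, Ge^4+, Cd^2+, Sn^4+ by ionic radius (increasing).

Electron counts and nuclear charges: Ge^4+ has 28 e⁻ (Z=32), Sn^4+ has 46 e⁻ (Z=50), In^3+ has 46 e⁻ (Z=49), Cd^2+ has 46 e⁻ (Z=48), Ag^+ has 46 e⁻ (Z=47). Ge^4+ < Sn^4+ (same group, period 4 vs 5); Sn^4+ < In^3+ (both 46 e⁻, Z=50>49); In^3+ < Cd^2+ (both 46 e⁻, Z=49>48); Cd^2+ < Ag^+ (isoelectronic, higher Z=48 is smaller).

Ge^4+ < Sn^4+ < In^3+ < Cd^2+ < Ag^+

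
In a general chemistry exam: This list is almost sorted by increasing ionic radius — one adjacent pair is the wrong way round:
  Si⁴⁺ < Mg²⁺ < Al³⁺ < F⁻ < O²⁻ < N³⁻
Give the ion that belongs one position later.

The pair Mg²⁺, Al³⁺ is the wrong way round — both have 10 electrons but Z(Al)=13 > Z(Mg)=12, so Al³⁺ should be the smaller of the two. All other adjacent pairs agree with periodic trends, so Mg²⁺ is the misplaced ion.

Mg²⁺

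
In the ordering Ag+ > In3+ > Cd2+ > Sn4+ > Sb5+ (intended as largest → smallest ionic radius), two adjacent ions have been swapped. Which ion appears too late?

Compare adjacent ions: both have 46 electrons but Z(In)=49 > Z(Cd)=48, so In3+ should be the smaller of the two — yet in this decreasing list In3+ sits before Cd2+. Nothing else is reversed, so Cd2+ should move one place to the left.

Cd2+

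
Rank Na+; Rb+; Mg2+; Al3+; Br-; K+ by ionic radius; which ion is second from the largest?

Rb+

First list Z and electron count for each: Al3+ (Z=13, 10 e⁻), Mg2+ (Z=12, 10 e⁻), Na+ (Z=11, 10 e⁻), K+ (Z=19, 18 e⁻), Rb+ (Z=37, 36 e⁻), Br- (Z=35, 36 e⁻). Al3+ < Mg2+ (both 10 e⁻, Z=13>12); Mg2+ < Na+ (both 10 e⁻, Z=12>11); Na+ < K+ (same group, 1 shell fewer); K+ < Rb+ (same group, period 4 vs 5); Rb+ < Br- (isoelectronic, higher Z=37 is smaller).
That gives Al3+ < Mg2+ < Na+ < K+ < Rb+ < Br-. From the largest end, number 2 is Rb+.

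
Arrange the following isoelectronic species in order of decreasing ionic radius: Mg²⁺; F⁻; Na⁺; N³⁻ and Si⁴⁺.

N³⁻ > F⁻ > Na⁺ > Mg²⁺ > Si⁴⁺

Isoelectronic series (10 e⁻ each). Size is set by nuclear charge: more protons means a smaller ion. Si⁴⁺ (Z=14), Mg²⁺ (Z=12), Na⁺ (Z=11), F⁻ (Z=9), N³⁻ (Z=7).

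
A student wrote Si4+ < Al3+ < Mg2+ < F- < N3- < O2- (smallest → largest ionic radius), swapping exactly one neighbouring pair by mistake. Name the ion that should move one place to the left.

O2-

Scanning neighbour by neighbour, only N3-/O2- violates a trend: O2- and N3- share 10 electrons; the higher nuclear charge on O (Z=8) contracts it more, so O2- < N3-. That makes O2- the one sitting a position late relative to where it belongs.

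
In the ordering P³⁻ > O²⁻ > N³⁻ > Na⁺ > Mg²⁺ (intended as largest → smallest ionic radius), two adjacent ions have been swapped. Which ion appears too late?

The pair O²⁻, N³⁻ is the wrong way round — they are isoelectronic (10 e⁻) and O has more protons than N (8 vs 7), making O²⁻ smaller. All other adjacent pairs agree with periodic trends, so N³⁻ is the misplaced ion.

N³⁻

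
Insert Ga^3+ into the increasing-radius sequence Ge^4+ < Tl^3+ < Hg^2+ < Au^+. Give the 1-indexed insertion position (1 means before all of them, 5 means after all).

2

Tabulating Z and e⁻: Ge^4+ (Z=32, 28 e⁻), Ga^3+ (Z=31, 28 e⁻), Tl^3+ (Z=81, 78 e⁻), Hg^2+ (Z=80, 78 e⁻), Au^+ (Z=79, 78 e⁻). Ge^4+ < Ga^3+ (both 28 e⁻, Z=32>31); Ga^3+ < Tl^3+ (same group, 2 shells fewer); Tl^3+ < Hg^2+ (isoelectronic, higher Z=81 is smaller); Hg^2+ < Au^+ (isoelectronic, higher Z=80 is smaller).
Putting Ga^3+ in gives Ge^4+ < Ga^3+ < Tl^3+ < Hg^2+ < Au^+; it lands at slot 2.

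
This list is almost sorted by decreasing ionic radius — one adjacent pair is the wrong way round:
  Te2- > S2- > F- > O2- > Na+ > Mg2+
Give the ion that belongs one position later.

The pair F-, O2- is the wrong way round — F- and O2- share 10 electrons; the higher nuclear charge on F (Z=9) contracts it more, so F- < O2-. All other adjacent pairs agree with periodic trends, so F- is the misplaced ion.

F-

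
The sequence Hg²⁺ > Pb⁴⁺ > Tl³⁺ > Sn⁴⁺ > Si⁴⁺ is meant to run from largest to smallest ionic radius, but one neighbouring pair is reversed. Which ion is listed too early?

Scanning neighbour by neighbour, only Pb⁴⁺/Tl³⁺ violates a trend: both have 78 electrons but Z(Pb)=82 > Z(Tl)=81, so Pb⁴⁺ should be the smaller of the two. That makes Pb⁴⁺ the one sitting a position early relative to where it belongs.

Pb⁴⁺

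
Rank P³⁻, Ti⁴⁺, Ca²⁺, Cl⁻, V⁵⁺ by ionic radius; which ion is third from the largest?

Ca²⁺

Each ion has 18 electrons. The ranking follows nuclear charge in reverse — greater Z gives a smaller radius. V⁵⁺ (Z=23), Ti⁴⁺ (Z=22), Ca²⁺ (Z=20), Cl⁻ (Z=17), P³⁻ (Z=15).
That gives V⁵⁺ < Ti⁴⁺ < Ca²⁺ < Cl⁻ < P³⁻. From the largest end, number 3 is Ca²⁺.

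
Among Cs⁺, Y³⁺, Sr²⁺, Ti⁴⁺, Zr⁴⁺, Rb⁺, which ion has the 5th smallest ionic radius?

Rb⁺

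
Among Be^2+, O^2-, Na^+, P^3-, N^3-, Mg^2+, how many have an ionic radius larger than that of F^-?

3

Work out protons and electrons: Be^2+ (Z=4, 2 e⁻), Mg^2+ (Z=12, 10 e⁻), Na^+ (Z=11, 10 e⁻), F^- (Z=9, 10 e⁻), O^2- (Z=8, 10 e⁻), N^3- (Z=7, 10 e⁻), P^3- (Z=15, 18 e⁻). Be^2+ < Mg^2+ (same group, 1 shell fewer); Mg^2+ < Na^+ (both 10 e⁻, Z=12>11); Na^+ < F^- (both 10 e⁻, Z=11>9); F^- < O^2- (isoelectronic, higher Z=9 is smaller); O^2- < N^3- (isoelectronic, higher Z=8 is smaller); N^3- < P^3- (same group, period 2 vs 3).
Placing each against F^-: smaller — Be^2+, Mg^2+, Na^+; larger — O^2-, N^3-, P^3-. That's 3.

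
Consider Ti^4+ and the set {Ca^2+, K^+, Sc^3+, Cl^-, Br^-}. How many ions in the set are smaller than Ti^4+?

Electron counts and nuclear charges: Ti^4+ has 18 e⁻ (Z=22), Sc^3+ has 18 e⁻ (Z=21), Ca^2+ has 18 e⁻ (Z=20), K^+ has 18 e⁻ (Z=19), Cl^- has 18 e⁻ (Z=17), Br^- has 36 e⁻ (Z=35). Ti^4+ < Sc^3+ (both 18 e⁻, Z=22>21); Sc^3+ < Ca^2+ (isoelectronic, higher Z=21 is smaller); Ca^2+ < K^+ (isoelectronic, higher Z=20 is smaller); K^+ < Cl^- (both 18 e⁻, Z=19>17); Cl^- < Br^- (same group, 1 shell fewer).
Overall: Ti^4+ < Sc^3+ < Ca^2+ < K^+ < Cl^- < Br^-. Ti^4+ has 0 below it and 5 above. So 0 are smaller.

0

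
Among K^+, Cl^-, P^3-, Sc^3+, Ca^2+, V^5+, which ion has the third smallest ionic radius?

All of these have 18 electrons (isoelectronic). With the same electron cloud, the ion with the most protons pulls it in tightest. Nuclear charges: V^5+ (Z=23), Sc^3+ (Z=21), Ca^2+ (Z=20), K^+ (Z=19), Cl^- (Z=17), P^3- (Z=15). Highest Z is smallest.
Full ascending order: V^5+ < Sc^3+ < Ca^2+ < K^+ < Cl^- < P^3-. Counting from the smallest, position 3 is Ca^2+.

Ca^2+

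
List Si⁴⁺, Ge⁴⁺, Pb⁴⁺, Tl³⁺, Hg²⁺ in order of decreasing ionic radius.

First list Z and electron count for each: Si⁴⁺ has 10 e⁻ (Z=14), Ge⁴⁺ has 28 e⁻ (Z=32), Pb⁴⁺ has 78 e⁻ (Z=82), Tl³⁺ has 78 e⁻ (Z=81), Hg²⁺ has 78 e⁻ (Z=80). Si⁴⁺ < Ge⁴⁺ (same group, period 3 vs 4); Ge⁴⁺ < Pb⁴⁺ (same group, period 4 vs 6); Pb⁴⁺ < Tl³⁺ (isoelectronic, higher Z=82 is smaller); Tl³⁺ < Hg²⁺ (both 78 e⁻, Z=81>80).

Hg²⁺ > Tl³⁺ > Pb⁴⁺ > Ge⁴⁺ > Si⁴⁺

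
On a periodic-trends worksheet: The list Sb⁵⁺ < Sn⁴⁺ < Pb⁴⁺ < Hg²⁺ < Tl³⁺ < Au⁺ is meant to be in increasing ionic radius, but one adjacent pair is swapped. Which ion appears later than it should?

Compare adjacent ions: both have 78 electrons but Z(Tl)=81 > Z(Hg)=80, so Tl³⁺ should be the smaller of the two — yet in this increasing list Hg²⁺ sits before Tl³⁺. Nothing else is reversed, so Tl³⁺ should move one place to the left.

Tl³⁺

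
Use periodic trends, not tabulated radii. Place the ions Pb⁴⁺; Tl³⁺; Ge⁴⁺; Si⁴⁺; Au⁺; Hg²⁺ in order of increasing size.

Tabulating Z and e⁻: Si⁴⁺ has 10 e⁻ (Z=14), Ge⁴⁺ has 28 e⁻ (Z=32), Pb⁴⁺ has 78 e⁻ (Z=82), Tl³⁺ has 78 e⁻ (Z=81), Hg²⁺ has 78 e⁻ (Z=80), Au⁺ has 78 e⁻ (Z=79). Si⁴⁺ < Ge⁴⁺ (same group, period 3 vs 4); Ge⁴⁺ < Pb⁴⁺ (same group, period 4 vs 6); Pb⁴⁺ < Tl³⁺ (isoelectronic, higher Z=82 is smaller); Tl³⁺ < Hg²⁺ (isoelectronic, higher Z=81 is smaller); Hg²⁺ < Au⁺ (both 78 e⁻, Z=80>79).

Si⁴⁺ < Ge⁴⁺ < Pb⁴⁺ < Tl³⁺ < Hg²⁺ < Au⁺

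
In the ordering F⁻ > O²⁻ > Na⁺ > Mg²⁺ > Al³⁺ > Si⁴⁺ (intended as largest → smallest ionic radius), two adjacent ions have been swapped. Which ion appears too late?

O²⁻

The pair F⁻, O²⁻ is the wrong way round — F⁻ and O²⁻ share 10 electrons; the higher nuclear charge on F (Z=9) contracts it more, so F⁻ < O²⁻. All other adjacent pairs agree with periodic trends, so O²⁻ is the misplaced ion.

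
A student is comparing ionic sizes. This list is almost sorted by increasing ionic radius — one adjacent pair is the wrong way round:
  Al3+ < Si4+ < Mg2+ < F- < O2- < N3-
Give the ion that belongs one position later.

Al3+

Check each adjacent pair. Al3+ and Si4+ are reversed: Si4+ and Al3+ share 10 electrons; the higher nuclear charge on Si (Z=14) contracts it more, so Si4+ < Al3+. No other neighbouring pair contradicts the periodic trends, so Al3+ is the ion listed too early.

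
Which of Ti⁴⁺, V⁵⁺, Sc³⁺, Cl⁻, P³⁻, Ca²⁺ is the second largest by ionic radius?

All of these have 18 electrons (isoelectronic). With the same electron cloud, the ion with the most protons pulls it in tightest. Nuclear charges: V⁵⁺ (Z=23), Ti⁴⁺ (Z=22), Sc³⁺ (Z=21), Ca²⁺ (Z=20), Cl⁻ (Z=17), P³⁻ (Z=15). Highest Z is smallest.
That gives V⁵⁺ < Ti⁴⁺ < Sc³⁺ < Ca²⁺ < Cl⁻ < P³⁻. From the largest end, number 2 is Cl⁻.

Cl⁻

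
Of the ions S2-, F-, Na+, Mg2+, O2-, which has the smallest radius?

Mg2+

Tabulating Z and e⁻: Mg2+ (Z=12, 10 e⁻), Na+ (Z=11, 10 e⁻), F- (Z=9, 10 e⁻), O2- (Z=8, 10 e⁻), S2- (Z=16, 18 e⁻). Mg2+ < Na+ (isoelectronic, higher Z=12 is smaller); Na+ < F- (both 10 e⁻, Z=11>9); F- < O2- (isoelectronic, higher Z=9 is smaller); O2- < S2- (same group, period 2 vs 3).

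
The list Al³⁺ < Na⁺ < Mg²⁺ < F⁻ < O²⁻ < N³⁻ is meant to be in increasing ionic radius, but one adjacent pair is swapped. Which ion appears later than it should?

Compare adjacent ions: they are isoelectronic (10 e⁻) and Mg has more protons than Na (12 vs 11), making Mg²⁺ smaller — yet in this increasing list Na⁺ sits before Mg²⁺. Nothing else is reversed, so Mg²⁺ should move one place to the left.

Mg²⁺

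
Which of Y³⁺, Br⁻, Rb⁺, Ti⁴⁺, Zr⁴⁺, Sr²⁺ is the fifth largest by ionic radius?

Zr⁴⁺

Tabulating Z and e⁻: Ti⁴⁺ (Z=22, 18 e⁻), Zr⁴⁺ (Z=40, 36 e⁻), Y³⁺ (Z=39, 36 e⁻), Sr²⁺ (Z=38, 36 e⁻), Rb⁺ (Z=37, 36 e⁻), Br⁻ (Z=35, 36 e⁻). Ti⁴⁺ < Zr⁴⁺ (same group, 1 shell fewer); Zr⁴⁺ < Y³⁺ (both 36 e⁻, Z=40>39); Y³⁺ < Sr²⁺ (both 36 e⁻, Z=39>38); Sr²⁺ < Rb⁺ (isoelectronic, higher Z=38 is smaller); Rb⁺ < Br⁻ (isoelectronic, higher Z=37 is smaller).
That gives Ti⁴⁺ < Zr⁴⁺ < Y³⁺ < Sr²⁺ < Rb⁺ < Br⁻. From the largest end, number 5 is Zr⁴⁺.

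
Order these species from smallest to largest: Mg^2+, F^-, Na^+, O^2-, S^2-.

Mg^2+ < Na^+ < F^- < O^2- < S^2-

First list Z and electron count for each: Mg^2+: 10 e⁻, Z=12, Na^+: 10 e⁻, Z=11, F^-: 10 e⁻, Z=9, O^2-: 10 e⁻, Z=8, S^2-: 18 e⁻, Z=16. Mg^2+ < Na^+ (isoelectronic, higher Z=12 is smaller); Na^+ < F^- (both 10 e⁻, Z=11>9); F^- < O^2- (both 10 e⁻, Z=9>8); O^2- < S^2- (same group, period 2 vs 3).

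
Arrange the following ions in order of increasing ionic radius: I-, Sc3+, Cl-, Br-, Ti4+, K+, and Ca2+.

Ti4+ < Sc3+ < Ca2+ < K+ < Cl- < Br- < I-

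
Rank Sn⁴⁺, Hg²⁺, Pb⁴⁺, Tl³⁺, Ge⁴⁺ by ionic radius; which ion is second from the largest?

First list Z and electron count for each: Ge⁴⁺: 28 e⁻, Z=32, Sn⁴⁺: 46 e⁻, Z=50, Pb⁴⁺: 78 e⁻, Z=82, Tl³⁺: 78 e⁻, Z=81, Hg²⁺: 78 e⁻, Z=80. Ge⁴⁺ < Sn⁴⁺ (same group, 1 shell fewer); Sn⁴⁺ < Pb⁴⁺ (same group, 1 shell fewer); Pb⁴⁺ < Tl³⁺ (isoelectronic, higher Z=82 is smaller); Tl³⁺ < Hg²⁺ (isoelectronic, higher Z=81 is smaller).
Ordering: Ge⁴⁺ < Sn⁴⁺ < Pb⁴⁺ < Tl³⁺ < Hg²⁺. The second largest is Tl³⁺.

Tl³⁺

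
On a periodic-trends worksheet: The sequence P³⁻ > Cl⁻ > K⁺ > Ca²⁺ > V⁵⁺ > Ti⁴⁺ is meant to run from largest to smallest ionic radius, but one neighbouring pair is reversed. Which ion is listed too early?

V⁵⁺

Check each adjacent pair. V⁵⁺ and Ti⁴⁺ are reversed: both have 18 electrons but Z(V)=23 > Z(Ti)=22, so V⁵⁺ should be the smaller of the two. No other neighbouring pair contradicts the periodic trends, so V⁵⁺ is the ion listed too early.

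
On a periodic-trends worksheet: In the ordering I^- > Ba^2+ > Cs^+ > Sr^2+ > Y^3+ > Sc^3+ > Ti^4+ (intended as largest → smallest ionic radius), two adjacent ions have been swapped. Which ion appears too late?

Cs^+

Check each adjacent pair. Ba^2+ and Cs^+ are reversed: they are isoelectronic (54 e⁻) and Ba has more protons than Cs (56 vs 55), making Ba^2+ smaller. No other neighbouring pair contradicts the periodic trends, so Cs^+ is the ion listed too late.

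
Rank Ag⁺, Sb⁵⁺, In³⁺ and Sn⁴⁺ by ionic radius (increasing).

Sb⁵⁺ < Sn⁴⁺ < In³⁺ < Ag⁺

Each ion has 46 electrons. The ranking follows nuclear charge in reverse — greater Z gives a smaller radius. Sb⁵⁺ (Z=51), Sn⁴⁺ (Z=50), In³⁺ (Z=49), Ag⁺ (Z=47).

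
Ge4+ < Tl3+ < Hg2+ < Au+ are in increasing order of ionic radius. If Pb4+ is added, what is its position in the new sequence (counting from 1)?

2

Work out protons and electrons: Ge4+: 28 e⁻, Z=32, Pb4+: 78 e⁻, Z=82, Tl3+: 78 e⁻, Z=81, Hg2+: 78 e⁻, Z=80, Au+: 78 e⁻, Z=79. Ge4+ < Pb4+ (same group, period 4 vs 6); Pb4+ < Tl3+ (both 78 e⁻, Z=82>81); Tl3+ < Hg2+ (isoelectronic, higher Z=81 is smaller); Hg2+ < Au+ (isoelectronic, higher Z=80 is smaller).
Putting Pb4+ in gives Ge4+ < Pb4+ < Tl3+ < Hg2+ < Au+; it lands at slot 2.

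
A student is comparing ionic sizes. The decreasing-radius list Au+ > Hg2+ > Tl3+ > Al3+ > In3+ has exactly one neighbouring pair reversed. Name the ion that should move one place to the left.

In3+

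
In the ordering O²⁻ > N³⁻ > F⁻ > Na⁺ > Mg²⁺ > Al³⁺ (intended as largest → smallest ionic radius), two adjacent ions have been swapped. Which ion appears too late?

Check each adjacent pair. O²⁻ and N³⁻ are reversed: they are isoelectronic (10 e⁻) and O has more protons than N (8 vs 7), making O²⁻ smaller. No other neighbouring pair contradicts the periodic trends, so N³⁻ is the ion listed too late.

N³⁻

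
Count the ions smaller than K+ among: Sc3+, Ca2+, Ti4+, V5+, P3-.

4

Each ion has 18 electrons. The ranking follows nuclear charge in reverse — greater Z gives a smaller radius. V5+ (Z=23), Ti4+ (Z=22), Sc3+ (Z=21), Ca2+ (Z=20), K+ (Z=19), P3- (Z=15).
Overall: V5+ < Ti4+ < Sc3+ < Ca2+ < K+ < P3-. K+ has 4 below it and 1 above. So 4 are smaller.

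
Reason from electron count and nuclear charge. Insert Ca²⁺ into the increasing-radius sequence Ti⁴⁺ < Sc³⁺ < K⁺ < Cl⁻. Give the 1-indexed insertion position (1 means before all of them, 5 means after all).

Each ion has 18 electrons. The ranking follows nuclear charge in reverse — greater Z gives a smaller radius. Ti⁴⁺ (Z=22), Sc³⁺ (Z=21), Ca²⁺ (Z=20), K⁺ (Z=19), Cl⁻ (Z=17).
Putting Ca²⁺ in gives Ti⁴⁺ < Sc³⁺ < Ca²⁺ < K⁺ < Cl⁻; it lands at slot 3.

3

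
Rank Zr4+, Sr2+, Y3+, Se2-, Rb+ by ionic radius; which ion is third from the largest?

Sr2+

These species are isoelectronic with 36 electrons. The only difference is the number of protons: Zr4+ (Z=40), Y3+ (Z=39), Sr2+ (Z=38), Rb+ (Z=37), Se2- (Z=34). The strongest nuclear pull (Zr4+) gives the smallest ion.
Full ascending order: Zr4+ < Y3+ < Sr2+ < Rb+ < Se2-. Counting from the largest, position 3 is Sr2+.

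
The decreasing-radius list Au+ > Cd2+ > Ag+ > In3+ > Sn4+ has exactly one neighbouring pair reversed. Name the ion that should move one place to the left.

Ag+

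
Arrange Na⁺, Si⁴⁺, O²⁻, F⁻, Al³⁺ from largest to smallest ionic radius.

These species are isoelectronic with 10 electrons. The only difference is the number of protons: Si⁴⁺ (Z=14), Al³⁺ (Z=13), Na⁺ (Z=11), F⁻ (Z=9), O²⁻ (Z=8). The strongest nuclear pull (Si⁴⁺) gives the smallest ion.

O²⁻ > F⁻ > Na⁺ > Al³⁺ > Si⁴⁺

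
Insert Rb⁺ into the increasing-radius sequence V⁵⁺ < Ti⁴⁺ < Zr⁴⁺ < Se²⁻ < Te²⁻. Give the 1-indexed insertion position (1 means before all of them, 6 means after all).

V⁵⁺ (Z=23, 18 e⁻), Ti⁴⁺ (Z=22, 18 e⁻), Zr⁴⁺ (Z=40, 36 e⁻), Rb⁺ (Z=37, 36 e⁻), Se²⁻ (Z=34, 36 e⁻), Te²⁻ (Z=52, 54 e⁻). V⁵⁺ < Ti⁴⁺ (isoelectronic, higher Z=23 is smaller); Ti⁴⁺ < Zr⁴⁺ (same group, 1 shell fewer); Zr⁴⁺ < Rb⁺ (both 36 e⁻, Z=40>37); Rb⁺ < Se²⁻ (both 36 e⁻, Z=37>34); Se²⁻ < Te²⁻ (same group, 1 shell fewer).
The complete sequence is V⁵⁺ < Ti⁴⁺ < Zr⁴⁺ < Rb⁺ < Se²⁻ < Te²⁻. Rb⁺ sits at position 4.

4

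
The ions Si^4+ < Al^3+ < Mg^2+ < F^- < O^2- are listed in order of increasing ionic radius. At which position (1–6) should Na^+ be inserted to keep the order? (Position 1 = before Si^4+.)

4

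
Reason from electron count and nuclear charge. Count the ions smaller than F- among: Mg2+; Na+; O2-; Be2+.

Electron counts and nuclear charges: Be2+: 2 e⁻, Z=4, Mg2+: 10 e⁻, Z=12, Na+: 10 e⁻, Z=11, F-: 10 e⁻, Z=9, O2-: 10 e⁻, Z=8. Be2+ < Mg2+ (same group, period 2 vs 3); Mg2+ < Na+ (isoelectronic, higher Z=12 is smaller); Na+ < F- (isoelectronic, higher Z=11 is smaller); F- < O2- (isoelectronic, higher Z=9 is smaller).
Relative to F-, the ions that are smaller are Be2+, Mg2+, Na+. Count: 3.

3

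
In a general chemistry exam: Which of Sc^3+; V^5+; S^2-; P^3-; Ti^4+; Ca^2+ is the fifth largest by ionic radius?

All of these have 18 electrons (isoelectronic). With the same electron cloud, the ion with the most protons pulls it in tightest. Nuclear charges: V^5+ (Z=23), Ti^4+ (Z=22), Sc^3+ (Z=21), Ca^2+ (Z=20), S^2- (Z=16), P^3- (Z=15). Highest Z is smallest.
Full ascending order: V^5+ < Ti^4+ < Sc^3+ < Ca^2+ < S^2- < P^3-. Counting from the largest, position 5 is Ti^4+.

Ti^4+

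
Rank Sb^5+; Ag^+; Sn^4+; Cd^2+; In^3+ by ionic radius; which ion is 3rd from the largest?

Each ion has 46 electrons. The ranking follows nuclear charge in reverse — greater Z gives a smaller radius. Sb^5+ (Z=51), Sn^4+ (Z=50), In^3+ (Z=49), Cd^2+ (Z=48), Ag^+ (Z=47).
Full ascending order: Sb^5+ < Sn^4+ < In^3+ < Cd^2+ < Ag^+. Counting from the largest, position 3 is In^3+.

In^3+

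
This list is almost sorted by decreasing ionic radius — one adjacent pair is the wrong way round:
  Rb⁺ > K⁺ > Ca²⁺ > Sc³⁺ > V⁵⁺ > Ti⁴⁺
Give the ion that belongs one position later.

V⁵⁺

The pair V⁵⁺, Ti⁴⁺ is the wrong way round — they are isoelectronic (18 e⁻) and V has more protons than Ti (23 vs 22), making V⁵⁺ smaller. All other adjacent pairs agree with periodic trends, so V⁵⁺ is the misplaced ion.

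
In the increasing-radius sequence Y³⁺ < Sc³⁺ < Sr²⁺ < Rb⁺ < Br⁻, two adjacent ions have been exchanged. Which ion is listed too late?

Scanning neighbour by neighbour, only Y³⁺/Sc³⁺ violates a trend: Sc³⁺ and Y³⁺ are in one column with the same charge; the lighter period-4 ion has one fewer shell and is smaller. That makes Sc³⁺ the one sitting a position late relative to where it belongs.

Sc³⁺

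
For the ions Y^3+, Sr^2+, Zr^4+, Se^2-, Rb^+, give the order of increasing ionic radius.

All of these have 36 electrons (isoelectronic). With the same electron cloud, the ion with the most protons pulls it in tightest. Nuclear charges: Zr^4+ (Z=40), Y^3+ (Z=39), Sr^2+ (Z=38), Rb^+ (Z=37), Se^2- (Z=34). Highest Z is smallest.

Zr^4+ < Y^3+ < Sr^2+ < Rb^+ < Se^2-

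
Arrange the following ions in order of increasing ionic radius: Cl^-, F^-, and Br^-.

These ions sit in one column with identical charge. Each step down the periodic table adds a principal shell, increasing the radius.

F^- < Cl^- < Br^-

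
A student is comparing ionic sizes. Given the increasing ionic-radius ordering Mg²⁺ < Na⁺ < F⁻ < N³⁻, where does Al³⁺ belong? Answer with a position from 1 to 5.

Isoelectronic series (10 e⁻ each). Size is set by nuclear charge: more protons means a smaller ion. Al³⁺ (Z=13), Mg²⁺ (Z=12), Na⁺ (Z=11), F⁻ (Z=9), N³⁻ (Z=7).
The complete sequence is Al³⁺ < Mg²⁺ < Na⁺ < F⁻ < N³⁻. Al³⁺ sits at position 1.

1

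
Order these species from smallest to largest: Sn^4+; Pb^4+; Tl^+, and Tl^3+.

Sn^4+ < Pb^4+ < Tl^3+ < Tl^+

Tabulating Z and e⁻: Sn^4+ has 46 e⁻ (Z=50), Pb^4+ has 78 e⁻ (Z=82), Tl^3+ has 78 e⁻ (Z=81), Tl^+ has 80 e⁻ (Z=81). Sn^4+ < Pb^4+ (same group, period 5 vs 6); Pb^4+ < Tl^3+ (both 78 e⁻, Z=82>81); Tl^3+ < Tl^+ (higher charge on the same element).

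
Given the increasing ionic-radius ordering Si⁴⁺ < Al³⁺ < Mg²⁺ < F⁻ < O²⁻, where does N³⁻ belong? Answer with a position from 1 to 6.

Each ion has 10 electrons. The ranking follows nuclear charge in reverse — greater Z gives a smaller radius. Si⁴⁺ (Z=14), Al³⁺ (Z=13), Mg²⁺ (Z=12), F⁻ (Z=9), O²⁻ (Z=8), N³⁻ (Z=7).
Merged order: Si⁴⁺ < Al³⁺ < Mg²⁺ < F⁻ < O²⁻ < N³⁻ — N³⁻ is number 6.

6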